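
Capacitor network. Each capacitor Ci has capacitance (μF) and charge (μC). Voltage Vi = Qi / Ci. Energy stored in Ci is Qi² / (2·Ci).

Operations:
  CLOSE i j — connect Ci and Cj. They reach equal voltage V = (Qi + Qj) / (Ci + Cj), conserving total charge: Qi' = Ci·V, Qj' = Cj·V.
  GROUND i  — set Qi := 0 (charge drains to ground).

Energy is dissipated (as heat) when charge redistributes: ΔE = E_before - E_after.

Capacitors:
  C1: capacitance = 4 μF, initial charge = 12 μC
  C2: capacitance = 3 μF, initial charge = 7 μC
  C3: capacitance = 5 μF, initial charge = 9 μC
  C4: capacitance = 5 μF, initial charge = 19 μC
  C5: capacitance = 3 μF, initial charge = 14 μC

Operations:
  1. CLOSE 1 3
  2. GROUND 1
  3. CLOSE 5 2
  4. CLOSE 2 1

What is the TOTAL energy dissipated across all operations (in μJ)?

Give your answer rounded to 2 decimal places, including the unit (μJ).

Initial: C1(4μF, Q=12μC, V=3.00V), C2(3μF, Q=7μC, V=2.33V), C3(5μF, Q=9μC, V=1.80V), C4(5μF, Q=19μC, V=3.80V), C5(3μF, Q=14μC, V=4.67V)
Op 1: CLOSE 1-3: Q_total=21.00, C_total=9.00, V=2.33; Q1=9.33, Q3=11.67; dissipated=1.600
Op 2: GROUND 1: Q1=0; energy lost=10.889
Op 3: CLOSE 5-2: Q_total=21.00, C_total=6.00, V=3.50; Q5=10.50, Q2=10.50; dissipated=4.083
Op 4: CLOSE 2-1: Q_total=10.50, C_total=7.00, V=1.50; Q2=4.50, Q1=6.00; dissipated=10.500
Total dissipated: 27.072 μJ

Answer: 27.07 μJ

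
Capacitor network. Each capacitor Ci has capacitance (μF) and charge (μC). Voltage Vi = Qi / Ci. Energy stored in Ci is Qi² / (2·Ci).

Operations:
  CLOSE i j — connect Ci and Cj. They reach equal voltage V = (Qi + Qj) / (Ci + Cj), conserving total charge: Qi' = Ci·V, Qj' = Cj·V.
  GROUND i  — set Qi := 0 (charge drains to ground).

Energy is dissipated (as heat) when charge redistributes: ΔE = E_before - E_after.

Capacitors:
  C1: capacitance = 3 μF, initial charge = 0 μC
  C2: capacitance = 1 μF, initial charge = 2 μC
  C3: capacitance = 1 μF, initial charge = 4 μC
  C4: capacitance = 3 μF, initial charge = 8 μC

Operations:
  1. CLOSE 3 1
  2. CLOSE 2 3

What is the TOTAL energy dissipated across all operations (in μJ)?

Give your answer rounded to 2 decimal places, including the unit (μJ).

Answer: 6.25 μJ

Derivation:
Initial: C1(3μF, Q=0μC, V=0.00V), C2(1μF, Q=2μC, V=2.00V), C3(1μF, Q=4μC, V=4.00V), C4(3μF, Q=8μC, V=2.67V)
Op 1: CLOSE 3-1: Q_total=4.00, C_total=4.00, V=1.00; Q3=1.00, Q1=3.00; dissipated=6.000
Op 2: CLOSE 2-3: Q_total=3.00, C_total=2.00, V=1.50; Q2=1.50, Q3=1.50; dissipated=0.250
Total dissipated: 6.250 μJ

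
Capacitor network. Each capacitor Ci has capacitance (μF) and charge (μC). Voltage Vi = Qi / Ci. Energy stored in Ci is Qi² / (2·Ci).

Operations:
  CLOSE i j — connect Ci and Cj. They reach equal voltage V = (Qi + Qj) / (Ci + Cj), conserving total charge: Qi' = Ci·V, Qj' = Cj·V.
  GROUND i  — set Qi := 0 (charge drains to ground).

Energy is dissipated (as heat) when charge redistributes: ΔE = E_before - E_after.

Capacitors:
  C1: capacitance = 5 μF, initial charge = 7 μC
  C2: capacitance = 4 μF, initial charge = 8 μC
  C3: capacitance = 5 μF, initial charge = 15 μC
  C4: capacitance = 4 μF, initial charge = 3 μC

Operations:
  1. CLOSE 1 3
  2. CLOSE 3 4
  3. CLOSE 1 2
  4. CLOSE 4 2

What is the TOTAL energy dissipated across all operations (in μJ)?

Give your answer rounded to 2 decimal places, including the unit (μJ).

Answer: 5.89 μJ

Derivation:
Initial: C1(5μF, Q=7μC, V=1.40V), C2(4μF, Q=8μC, V=2.00V), C3(5μF, Q=15μC, V=3.00V), C4(4μF, Q=3μC, V=0.75V)
Op 1: CLOSE 1-3: Q_total=22.00, C_total=10.00, V=2.20; Q1=11.00, Q3=11.00; dissipated=3.200
Op 2: CLOSE 3-4: Q_total=14.00, C_total=9.00, V=1.56; Q3=7.78, Q4=6.22; dissipated=2.336
Op 3: CLOSE 1-2: Q_total=19.00, C_total=9.00, V=2.11; Q1=10.56, Q2=8.44; dissipated=0.044
Op 4: CLOSE 4-2: Q_total=14.67, C_total=8.00, V=1.83; Q4=7.33, Q2=7.33; dissipated=0.309
Total dissipated: 5.889 μJ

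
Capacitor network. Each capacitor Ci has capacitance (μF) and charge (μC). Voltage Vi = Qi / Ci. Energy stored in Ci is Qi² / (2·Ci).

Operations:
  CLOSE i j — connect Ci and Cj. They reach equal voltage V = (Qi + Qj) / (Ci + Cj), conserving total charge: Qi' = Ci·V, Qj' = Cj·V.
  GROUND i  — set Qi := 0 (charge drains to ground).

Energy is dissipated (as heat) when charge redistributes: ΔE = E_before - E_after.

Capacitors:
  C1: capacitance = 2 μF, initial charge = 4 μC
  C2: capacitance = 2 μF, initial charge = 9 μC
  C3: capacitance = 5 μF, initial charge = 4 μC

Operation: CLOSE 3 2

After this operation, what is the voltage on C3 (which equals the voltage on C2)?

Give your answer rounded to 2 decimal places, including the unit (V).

Initial: C1(2μF, Q=4μC, V=2.00V), C2(2μF, Q=9μC, V=4.50V), C3(5μF, Q=4μC, V=0.80V)
Op 1: CLOSE 3-2: Q_total=13.00, C_total=7.00, V=1.86; Q3=9.29, Q2=3.71; dissipated=9.779

Answer: 1.86 V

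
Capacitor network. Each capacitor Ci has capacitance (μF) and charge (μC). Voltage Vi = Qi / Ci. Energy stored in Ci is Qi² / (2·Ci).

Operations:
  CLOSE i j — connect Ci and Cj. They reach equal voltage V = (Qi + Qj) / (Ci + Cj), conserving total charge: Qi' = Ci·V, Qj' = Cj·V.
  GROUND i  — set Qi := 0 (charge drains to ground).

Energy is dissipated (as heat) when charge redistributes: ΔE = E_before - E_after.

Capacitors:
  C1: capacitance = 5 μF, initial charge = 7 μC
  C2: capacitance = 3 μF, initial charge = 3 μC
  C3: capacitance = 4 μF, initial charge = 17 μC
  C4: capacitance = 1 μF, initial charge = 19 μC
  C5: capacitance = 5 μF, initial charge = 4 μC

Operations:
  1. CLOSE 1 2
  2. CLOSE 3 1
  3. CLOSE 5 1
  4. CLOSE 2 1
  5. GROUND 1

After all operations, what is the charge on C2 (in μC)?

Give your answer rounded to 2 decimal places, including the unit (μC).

Initial: C1(5μF, Q=7μC, V=1.40V), C2(3μF, Q=3μC, V=1.00V), C3(4μF, Q=17μC, V=4.25V), C4(1μF, Q=19μC, V=19.00V), C5(5μF, Q=4μC, V=0.80V)
Op 1: CLOSE 1-2: Q_total=10.00, C_total=8.00, V=1.25; Q1=6.25, Q2=3.75; dissipated=0.150
Op 2: CLOSE 3-1: Q_total=23.25, C_total=9.00, V=2.58; Q3=10.33, Q1=12.92; dissipated=10.000
Op 3: CLOSE 5-1: Q_total=16.92, C_total=10.00, V=1.69; Q5=8.46, Q1=8.46; dissipated=3.975
Op 4: CLOSE 2-1: Q_total=12.21, C_total=8.00, V=1.53; Q2=4.58, Q1=7.63; dissipated=0.183
Op 5: GROUND 1: Q1=0; energy lost=5.822
Final charges: Q1=0.00, Q2=4.58, Q3=10.33, Q4=19.00, Q5=8.46

Answer: 4.58 μC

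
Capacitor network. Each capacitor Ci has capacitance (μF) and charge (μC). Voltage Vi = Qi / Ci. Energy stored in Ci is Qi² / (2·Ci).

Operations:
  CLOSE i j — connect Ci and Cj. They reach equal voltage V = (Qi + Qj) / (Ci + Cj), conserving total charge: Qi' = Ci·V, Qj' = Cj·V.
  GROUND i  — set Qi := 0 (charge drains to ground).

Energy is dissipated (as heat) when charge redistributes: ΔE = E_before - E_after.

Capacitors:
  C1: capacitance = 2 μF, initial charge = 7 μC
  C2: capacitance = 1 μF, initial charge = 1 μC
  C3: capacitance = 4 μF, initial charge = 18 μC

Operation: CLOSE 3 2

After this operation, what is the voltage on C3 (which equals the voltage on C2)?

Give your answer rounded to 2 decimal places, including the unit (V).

Initial: C1(2μF, Q=7μC, V=3.50V), C2(1μF, Q=1μC, V=1.00V), C3(4μF, Q=18μC, V=4.50V)
Op 1: CLOSE 3-2: Q_total=19.00, C_total=5.00, V=3.80; Q3=15.20, Q2=3.80; dissipated=4.900

Answer: 3.80 V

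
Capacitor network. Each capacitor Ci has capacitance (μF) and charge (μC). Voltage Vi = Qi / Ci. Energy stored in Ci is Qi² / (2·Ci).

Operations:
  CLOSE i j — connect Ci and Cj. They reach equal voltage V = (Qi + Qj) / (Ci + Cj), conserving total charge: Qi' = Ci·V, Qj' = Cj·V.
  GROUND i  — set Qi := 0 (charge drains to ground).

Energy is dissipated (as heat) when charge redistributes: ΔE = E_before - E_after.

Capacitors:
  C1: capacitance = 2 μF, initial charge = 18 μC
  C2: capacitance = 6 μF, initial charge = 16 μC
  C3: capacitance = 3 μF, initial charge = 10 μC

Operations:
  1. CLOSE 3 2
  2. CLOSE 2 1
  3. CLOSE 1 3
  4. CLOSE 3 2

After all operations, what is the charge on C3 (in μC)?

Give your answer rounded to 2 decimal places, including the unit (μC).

Initial: C1(2μF, Q=18μC, V=9.00V), C2(6μF, Q=16μC, V=2.67V), C3(3μF, Q=10μC, V=3.33V)
Op 1: CLOSE 3-2: Q_total=26.00, C_total=9.00, V=2.89; Q3=8.67, Q2=17.33; dissipated=0.444
Op 2: CLOSE 2-1: Q_total=35.33, C_total=8.00, V=4.42; Q2=26.50, Q1=8.83; dissipated=28.009
Op 3: CLOSE 1-3: Q_total=17.50, C_total=5.00, V=3.50; Q1=7.00, Q3=10.50; dissipated=1.400
Op 4: CLOSE 3-2: Q_total=37.00, C_total=9.00, V=4.11; Q3=12.33, Q2=24.67; dissipated=0.840
Final charges: Q1=7.00, Q2=24.67, Q3=12.33

Answer: 12.33 μC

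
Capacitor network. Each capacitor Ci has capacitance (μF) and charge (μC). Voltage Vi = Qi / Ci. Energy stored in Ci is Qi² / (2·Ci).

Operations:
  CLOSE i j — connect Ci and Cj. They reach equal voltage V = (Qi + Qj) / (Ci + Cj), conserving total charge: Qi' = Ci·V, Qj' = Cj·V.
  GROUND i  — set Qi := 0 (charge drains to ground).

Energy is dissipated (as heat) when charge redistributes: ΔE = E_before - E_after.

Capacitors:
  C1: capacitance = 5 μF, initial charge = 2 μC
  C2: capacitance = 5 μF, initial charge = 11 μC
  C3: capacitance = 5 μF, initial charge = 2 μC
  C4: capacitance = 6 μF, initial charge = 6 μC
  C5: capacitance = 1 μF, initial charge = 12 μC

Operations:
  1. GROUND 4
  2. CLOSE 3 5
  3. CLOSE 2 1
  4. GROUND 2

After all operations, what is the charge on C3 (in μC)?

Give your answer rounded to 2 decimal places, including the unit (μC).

Initial: C1(5μF, Q=2μC, V=0.40V), C2(5μF, Q=11μC, V=2.20V), C3(5μF, Q=2μC, V=0.40V), C4(6μF, Q=6μC, V=1.00V), C5(1μF, Q=12μC, V=12.00V)
Op 1: GROUND 4: Q4=0; energy lost=3.000
Op 2: CLOSE 3-5: Q_total=14.00, C_total=6.00, V=2.33; Q3=11.67, Q5=2.33; dissipated=56.067
Op 3: CLOSE 2-1: Q_total=13.00, C_total=10.00, V=1.30; Q2=6.50, Q1=6.50; dissipated=4.050
Op 4: GROUND 2: Q2=0; energy lost=4.225
Final charges: Q1=6.50, Q2=0.00, Q3=11.67, Q4=0.00, Q5=2.33

Answer: 11.67 μC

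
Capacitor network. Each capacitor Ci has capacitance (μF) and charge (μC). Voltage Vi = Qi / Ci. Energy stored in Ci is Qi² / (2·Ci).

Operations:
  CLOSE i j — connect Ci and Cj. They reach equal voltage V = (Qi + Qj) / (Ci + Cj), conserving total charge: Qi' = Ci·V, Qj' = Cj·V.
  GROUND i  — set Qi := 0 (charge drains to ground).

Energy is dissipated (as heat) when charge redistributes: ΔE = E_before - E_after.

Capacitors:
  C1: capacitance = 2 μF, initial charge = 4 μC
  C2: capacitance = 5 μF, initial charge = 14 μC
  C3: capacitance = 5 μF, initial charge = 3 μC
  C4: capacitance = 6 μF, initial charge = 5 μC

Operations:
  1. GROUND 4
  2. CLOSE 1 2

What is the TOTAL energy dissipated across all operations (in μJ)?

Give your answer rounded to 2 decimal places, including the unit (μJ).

Initial: C1(2μF, Q=4μC, V=2.00V), C2(5μF, Q=14μC, V=2.80V), C3(5μF, Q=3μC, V=0.60V), C4(6μF, Q=5μC, V=0.83V)
Op 1: GROUND 4: Q4=0; energy lost=2.083
Op 2: CLOSE 1-2: Q_total=18.00, C_total=7.00, V=2.57; Q1=5.14, Q2=12.86; dissipated=0.457
Total dissipated: 2.540 μJ

Answer: 2.54 μJ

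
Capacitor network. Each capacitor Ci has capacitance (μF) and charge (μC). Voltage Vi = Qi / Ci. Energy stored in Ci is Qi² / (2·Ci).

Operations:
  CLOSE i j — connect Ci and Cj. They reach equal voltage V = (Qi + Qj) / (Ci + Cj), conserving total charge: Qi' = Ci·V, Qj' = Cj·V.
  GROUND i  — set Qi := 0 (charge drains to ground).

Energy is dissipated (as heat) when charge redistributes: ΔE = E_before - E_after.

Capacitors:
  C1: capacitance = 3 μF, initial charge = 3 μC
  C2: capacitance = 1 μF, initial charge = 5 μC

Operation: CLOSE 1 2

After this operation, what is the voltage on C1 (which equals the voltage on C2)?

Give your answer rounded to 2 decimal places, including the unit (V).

Answer: 2.00 V

Derivation:
Initial: C1(3μF, Q=3μC, V=1.00V), C2(1μF, Q=5μC, V=5.00V)
Op 1: CLOSE 1-2: Q_total=8.00, C_total=4.00, V=2.00; Q1=6.00, Q2=2.00; dissipated=6.000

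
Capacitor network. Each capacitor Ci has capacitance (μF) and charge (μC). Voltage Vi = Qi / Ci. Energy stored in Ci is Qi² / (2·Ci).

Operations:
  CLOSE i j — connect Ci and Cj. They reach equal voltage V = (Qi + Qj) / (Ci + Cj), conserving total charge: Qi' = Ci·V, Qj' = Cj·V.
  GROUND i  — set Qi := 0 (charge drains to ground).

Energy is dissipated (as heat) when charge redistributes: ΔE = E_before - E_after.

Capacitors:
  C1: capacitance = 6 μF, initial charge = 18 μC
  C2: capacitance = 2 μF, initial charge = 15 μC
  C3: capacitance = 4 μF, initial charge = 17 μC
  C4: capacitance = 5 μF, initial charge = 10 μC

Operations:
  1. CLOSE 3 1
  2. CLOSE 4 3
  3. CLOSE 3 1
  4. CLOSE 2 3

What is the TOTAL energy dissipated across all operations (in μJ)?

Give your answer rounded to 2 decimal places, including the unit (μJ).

Answer: 17.73 μJ

Derivation:
Initial: C1(6μF, Q=18μC, V=3.00V), C2(2μF, Q=15μC, V=7.50V), C3(4μF, Q=17μC, V=4.25V), C4(5μF, Q=10μC, V=2.00V)
Op 1: CLOSE 3-1: Q_total=35.00, C_total=10.00, V=3.50; Q3=14.00, Q1=21.00; dissipated=1.875
Op 2: CLOSE 4-3: Q_total=24.00, C_total=9.00, V=2.67; Q4=13.33, Q3=10.67; dissipated=2.500
Op 3: CLOSE 3-1: Q_total=31.67, C_total=10.00, V=3.17; Q3=12.67, Q1=19.00; dissipated=0.833
Op 4: CLOSE 2-3: Q_total=27.67, C_total=6.00, V=4.61; Q2=9.22, Q3=18.44; dissipated=12.519
Total dissipated: 17.727 μJ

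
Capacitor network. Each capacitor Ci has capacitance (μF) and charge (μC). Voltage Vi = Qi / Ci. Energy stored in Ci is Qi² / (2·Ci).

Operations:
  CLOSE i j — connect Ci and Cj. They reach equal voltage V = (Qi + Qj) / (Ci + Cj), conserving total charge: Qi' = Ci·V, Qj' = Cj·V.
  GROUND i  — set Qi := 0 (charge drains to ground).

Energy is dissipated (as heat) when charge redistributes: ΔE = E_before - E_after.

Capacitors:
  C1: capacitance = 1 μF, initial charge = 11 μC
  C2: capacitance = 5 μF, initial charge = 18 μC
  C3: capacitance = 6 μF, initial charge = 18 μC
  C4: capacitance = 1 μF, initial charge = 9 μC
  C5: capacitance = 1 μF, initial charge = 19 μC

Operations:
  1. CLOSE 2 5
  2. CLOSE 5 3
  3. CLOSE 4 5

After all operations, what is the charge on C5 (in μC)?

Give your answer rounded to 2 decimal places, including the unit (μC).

Answer: 6.23 μC

Derivation:
Initial: C1(1μF, Q=11μC, V=11.00V), C2(5μF, Q=18μC, V=3.60V), C3(6μF, Q=18μC, V=3.00V), C4(1μF, Q=9μC, V=9.00V), C5(1μF, Q=19μC, V=19.00V)
Op 1: CLOSE 2-5: Q_total=37.00, C_total=6.00, V=6.17; Q2=30.83, Q5=6.17; dissipated=98.817
Op 2: CLOSE 5-3: Q_total=24.17, C_total=7.00, V=3.45; Q5=3.45, Q3=20.71; dissipated=4.298
Op 3: CLOSE 4-5: Q_total=12.45, C_total=2.00, V=6.23; Q4=6.23, Q5=6.23; dissipated=7.694
Final charges: Q1=11.00, Q2=30.83, Q3=20.71, Q4=6.23, Q5=6.23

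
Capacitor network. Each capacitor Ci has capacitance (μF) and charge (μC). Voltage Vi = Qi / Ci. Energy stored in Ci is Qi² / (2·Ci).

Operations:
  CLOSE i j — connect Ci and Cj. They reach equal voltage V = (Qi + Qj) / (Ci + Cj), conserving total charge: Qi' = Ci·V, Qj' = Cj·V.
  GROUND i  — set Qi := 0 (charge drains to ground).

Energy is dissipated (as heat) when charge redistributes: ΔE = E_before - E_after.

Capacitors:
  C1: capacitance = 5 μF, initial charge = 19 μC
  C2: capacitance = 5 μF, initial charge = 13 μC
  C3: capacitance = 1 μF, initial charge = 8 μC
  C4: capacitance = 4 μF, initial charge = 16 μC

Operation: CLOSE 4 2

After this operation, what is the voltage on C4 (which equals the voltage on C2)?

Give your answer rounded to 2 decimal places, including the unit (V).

Initial: C1(5μF, Q=19μC, V=3.80V), C2(5μF, Q=13μC, V=2.60V), C3(1μF, Q=8μC, V=8.00V), C4(4μF, Q=16μC, V=4.00V)
Op 1: CLOSE 4-2: Q_total=29.00, C_total=9.00, V=3.22; Q4=12.89, Q2=16.11; dissipated=2.178

Answer: 3.22 V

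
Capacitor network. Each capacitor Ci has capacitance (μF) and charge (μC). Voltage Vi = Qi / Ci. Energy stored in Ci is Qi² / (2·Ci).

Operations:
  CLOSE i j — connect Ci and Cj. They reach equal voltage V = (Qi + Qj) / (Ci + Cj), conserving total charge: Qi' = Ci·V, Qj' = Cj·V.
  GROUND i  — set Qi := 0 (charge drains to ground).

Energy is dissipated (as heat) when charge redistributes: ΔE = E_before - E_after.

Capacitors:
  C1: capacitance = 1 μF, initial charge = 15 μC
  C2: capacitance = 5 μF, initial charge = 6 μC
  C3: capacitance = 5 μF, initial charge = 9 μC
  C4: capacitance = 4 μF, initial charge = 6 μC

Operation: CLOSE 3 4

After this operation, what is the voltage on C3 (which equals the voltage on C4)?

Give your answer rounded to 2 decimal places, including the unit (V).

Answer: 1.67 V

Derivation:
Initial: C1(1μF, Q=15μC, V=15.00V), C2(5μF, Q=6μC, V=1.20V), C3(5μF, Q=9μC, V=1.80V), C4(4μF, Q=6μC, V=1.50V)
Op 1: CLOSE 3-4: Q_total=15.00, C_total=9.00, V=1.67; Q3=8.33, Q4=6.67; dissipated=0.100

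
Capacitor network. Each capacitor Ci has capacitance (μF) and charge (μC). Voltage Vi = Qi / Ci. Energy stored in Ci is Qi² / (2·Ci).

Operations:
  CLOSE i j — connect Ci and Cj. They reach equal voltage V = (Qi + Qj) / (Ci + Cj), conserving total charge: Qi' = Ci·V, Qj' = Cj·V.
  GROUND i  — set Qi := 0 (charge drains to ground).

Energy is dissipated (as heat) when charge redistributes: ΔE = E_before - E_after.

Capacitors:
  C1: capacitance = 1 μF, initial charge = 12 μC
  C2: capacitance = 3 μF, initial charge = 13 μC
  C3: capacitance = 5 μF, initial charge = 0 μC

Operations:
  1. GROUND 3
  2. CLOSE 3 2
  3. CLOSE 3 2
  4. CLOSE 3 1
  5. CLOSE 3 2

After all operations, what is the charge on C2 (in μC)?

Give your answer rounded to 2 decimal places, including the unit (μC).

Answer: 8.12 μC

Derivation:
Initial: C1(1μF, Q=12μC, V=12.00V), C2(3μF, Q=13μC, V=4.33V), C3(5μF, Q=0μC, V=0.00V)
Op 1: GROUND 3: Q3=0; energy lost=0.000
Op 2: CLOSE 3-2: Q_total=13.00, C_total=8.00, V=1.62; Q3=8.12, Q2=4.88; dissipated=17.604
Op 3: CLOSE 3-2: Q_total=13.00, C_total=8.00, V=1.62; Q3=8.12, Q2=4.88; dissipated=0.000
Op 4: CLOSE 3-1: Q_total=20.12, C_total=6.00, V=3.35; Q3=16.77, Q1=3.35; dissipated=44.850
Op 5: CLOSE 3-2: Q_total=21.65, C_total=8.00, V=2.71; Q3=13.53, Q2=8.12; dissipated=2.803
Final charges: Q1=3.35, Q2=8.12, Q3=13.53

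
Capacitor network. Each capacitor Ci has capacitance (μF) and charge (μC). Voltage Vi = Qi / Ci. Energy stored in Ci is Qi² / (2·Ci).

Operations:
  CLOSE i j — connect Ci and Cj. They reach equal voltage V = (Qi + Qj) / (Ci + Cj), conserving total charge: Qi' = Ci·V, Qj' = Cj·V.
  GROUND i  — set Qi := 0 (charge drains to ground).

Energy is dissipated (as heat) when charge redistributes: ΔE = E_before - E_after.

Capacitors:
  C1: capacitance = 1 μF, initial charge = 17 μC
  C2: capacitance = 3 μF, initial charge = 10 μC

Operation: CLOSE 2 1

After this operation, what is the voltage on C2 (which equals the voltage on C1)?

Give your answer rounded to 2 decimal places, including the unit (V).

Answer: 6.75 V

Derivation:
Initial: C1(1μF, Q=17μC, V=17.00V), C2(3μF, Q=10μC, V=3.33V)
Op 1: CLOSE 2-1: Q_total=27.00, C_total=4.00, V=6.75; Q2=20.25, Q1=6.75; dissipated=70.042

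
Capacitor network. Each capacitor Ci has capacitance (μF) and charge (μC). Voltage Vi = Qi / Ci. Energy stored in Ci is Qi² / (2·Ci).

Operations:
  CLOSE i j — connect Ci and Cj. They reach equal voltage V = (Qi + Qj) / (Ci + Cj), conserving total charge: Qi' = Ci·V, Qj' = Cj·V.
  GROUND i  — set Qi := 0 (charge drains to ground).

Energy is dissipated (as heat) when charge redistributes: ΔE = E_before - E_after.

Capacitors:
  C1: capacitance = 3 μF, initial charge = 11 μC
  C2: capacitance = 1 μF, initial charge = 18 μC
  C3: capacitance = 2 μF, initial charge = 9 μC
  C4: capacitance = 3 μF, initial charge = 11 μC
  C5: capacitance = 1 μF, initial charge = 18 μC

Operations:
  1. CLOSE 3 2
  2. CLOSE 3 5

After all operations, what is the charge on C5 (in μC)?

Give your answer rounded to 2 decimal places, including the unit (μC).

Initial: C1(3μF, Q=11μC, V=3.67V), C2(1μF, Q=18μC, V=18.00V), C3(2μF, Q=9μC, V=4.50V), C4(3μF, Q=11μC, V=3.67V), C5(1μF, Q=18μC, V=18.00V)
Op 1: CLOSE 3-2: Q_total=27.00, C_total=3.00, V=9.00; Q3=18.00, Q2=9.00; dissipated=60.750
Op 2: CLOSE 3-5: Q_total=36.00, C_total=3.00, V=12.00; Q3=24.00, Q5=12.00; dissipated=27.000
Final charges: Q1=11.00, Q2=9.00, Q3=24.00, Q4=11.00, Q5=12.00

Answer: 12.00 μC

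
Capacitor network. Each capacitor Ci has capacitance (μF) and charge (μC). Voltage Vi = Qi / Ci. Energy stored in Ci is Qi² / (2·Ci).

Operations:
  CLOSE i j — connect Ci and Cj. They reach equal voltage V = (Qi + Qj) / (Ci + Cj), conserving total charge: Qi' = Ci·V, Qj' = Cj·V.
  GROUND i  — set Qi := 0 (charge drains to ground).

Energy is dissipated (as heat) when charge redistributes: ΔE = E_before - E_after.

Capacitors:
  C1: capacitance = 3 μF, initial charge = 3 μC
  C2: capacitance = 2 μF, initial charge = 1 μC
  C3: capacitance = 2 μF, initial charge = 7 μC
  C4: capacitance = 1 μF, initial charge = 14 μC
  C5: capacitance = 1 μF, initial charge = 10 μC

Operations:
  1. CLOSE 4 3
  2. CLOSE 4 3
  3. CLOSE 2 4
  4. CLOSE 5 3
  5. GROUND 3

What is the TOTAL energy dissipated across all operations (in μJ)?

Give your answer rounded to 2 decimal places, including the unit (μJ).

Initial: C1(3μF, Q=3μC, V=1.00V), C2(2μF, Q=1μC, V=0.50V), C3(2μF, Q=7μC, V=3.50V), C4(1μF, Q=14μC, V=14.00V), C5(1μF, Q=10μC, V=10.00V)
Op 1: CLOSE 4-3: Q_total=21.00, C_total=3.00, V=7.00; Q4=7.00, Q3=14.00; dissipated=36.750
Op 2: CLOSE 4-3: Q_total=21.00, C_total=3.00, V=7.00; Q4=7.00, Q3=14.00; dissipated=0.000
Op 3: CLOSE 2-4: Q_total=8.00, C_total=3.00, V=2.67; Q2=5.33, Q4=2.67; dissipated=14.083
Op 4: CLOSE 5-3: Q_total=24.00, C_total=3.00, V=8.00; Q5=8.00, Q3=16.00; dissipated=3.000
Op 5: GROUND 3: Q3=0; energy lost=64.000
Total dissipated: 117.833 μJ

Answer: 117.83 μJ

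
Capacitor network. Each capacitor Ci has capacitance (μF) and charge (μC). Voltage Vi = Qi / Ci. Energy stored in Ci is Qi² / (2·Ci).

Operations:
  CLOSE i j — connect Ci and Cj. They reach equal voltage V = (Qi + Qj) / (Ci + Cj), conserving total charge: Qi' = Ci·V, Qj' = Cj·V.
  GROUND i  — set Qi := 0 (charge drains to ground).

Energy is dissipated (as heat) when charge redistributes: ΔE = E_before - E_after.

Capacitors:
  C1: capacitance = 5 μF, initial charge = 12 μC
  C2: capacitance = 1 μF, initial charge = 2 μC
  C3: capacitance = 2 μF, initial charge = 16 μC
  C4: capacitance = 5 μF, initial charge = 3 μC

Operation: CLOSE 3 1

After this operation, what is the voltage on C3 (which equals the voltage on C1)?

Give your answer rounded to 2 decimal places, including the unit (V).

Initial: C1(5μF, Q=12μC, V=2.40V), C2(1μF, Q=2μC, V=2.00V), C3(2μF, Q=16μC, V=8.00V), C4(5μF, Q=3μC, V=0.60V)
Op 1: CLOSE 3-1: Q_total=28.00, C_total=7.00, V=4.00; Q3=8.00, Q1=20.00; dissipated=22.400

Answer: 4.00 V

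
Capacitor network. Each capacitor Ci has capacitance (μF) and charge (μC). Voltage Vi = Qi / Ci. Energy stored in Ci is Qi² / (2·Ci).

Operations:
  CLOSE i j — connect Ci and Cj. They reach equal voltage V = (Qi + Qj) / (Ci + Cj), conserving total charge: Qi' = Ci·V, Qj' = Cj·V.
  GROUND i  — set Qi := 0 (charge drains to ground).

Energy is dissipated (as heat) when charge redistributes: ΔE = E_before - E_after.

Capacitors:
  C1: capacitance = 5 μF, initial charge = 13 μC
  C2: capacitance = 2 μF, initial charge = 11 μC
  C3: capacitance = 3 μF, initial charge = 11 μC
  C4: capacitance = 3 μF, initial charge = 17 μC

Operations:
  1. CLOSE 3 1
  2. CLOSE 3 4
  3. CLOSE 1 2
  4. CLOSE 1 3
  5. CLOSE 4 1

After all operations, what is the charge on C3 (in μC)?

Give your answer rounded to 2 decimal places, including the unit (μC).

Initial: C1(5μF, Q=13μC, V=2.60V), C2(2μF, Q=11μC, V=5.50V), C3(3μF, Q=11μC, V=3.67V), C4(3μF, Q=17μC, V=5.67V)
Op 1: CLOSE 3-1: Q_total=24.00, C_total=8.00, V=3.00; Q3=9.00, Q1=15.00; dissipated=1.067
Op 2: CLOSE 3-4: Q_total=26.00, C_total=6.00, V=4.33; Q3=13.00, Q4=13.00; dissipated=5.333
Op 3: CLOSE 1-2: Q_total=26.00, C_total=7.00, V=3.71; Q1=18.57, Q2=7.43; dissipated=4.464
Op 4: CLOSE 1-3: Q_total=31.57, C_total=8.00, V=3.95; Q1=19.73, Q3=11.84; dissipated=0.359
Op 5: CLOSE 4-1: Q_total=32.73, C_total=8.00, V=4.09; Q4=12.27, Q1=20.46; dissipated=0.140
Final charges: Q1=20.46, Q2=7.43, Q3=11.84, Q4=12.27

Answer: 11.84 μC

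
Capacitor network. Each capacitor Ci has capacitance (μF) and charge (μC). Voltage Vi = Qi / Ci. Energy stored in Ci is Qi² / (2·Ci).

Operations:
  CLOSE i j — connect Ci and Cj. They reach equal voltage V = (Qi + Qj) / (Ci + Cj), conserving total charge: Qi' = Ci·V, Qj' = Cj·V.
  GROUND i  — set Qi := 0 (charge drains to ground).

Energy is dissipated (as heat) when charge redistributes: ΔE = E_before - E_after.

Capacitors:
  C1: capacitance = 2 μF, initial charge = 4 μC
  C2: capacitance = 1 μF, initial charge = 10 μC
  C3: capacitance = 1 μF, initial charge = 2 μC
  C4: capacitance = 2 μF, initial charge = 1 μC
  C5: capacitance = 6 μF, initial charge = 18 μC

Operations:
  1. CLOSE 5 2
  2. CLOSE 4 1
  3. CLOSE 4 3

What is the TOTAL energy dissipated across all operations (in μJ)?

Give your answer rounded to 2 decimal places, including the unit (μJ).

Initial: C1(2μF, Q=4μC, V=2.00V), C2(1μF, Q=10μC, V=10.00V), C3(1μF, Q=2μC, V=2.00V), C4(2μF, Q=1μC, V=0.50V), C5(6μF, Q=18μC, V=3.00V)
Op 1: CLOSE 5-2: Q_total=28.00, C_total=7.00, V=4.00; Q5=24.00, Q2=4.00; dissipated=21.000
Op 2: CLOSE 4-1: Q_total=5.00, C_total=4.00, V=1.25; Q4=2.50, Q1=2.50; dissipated=1.125
Op 3: CLOSE 4-3: Q_total=4.50, C_total=3.00, V=1.50; Q4=3.00, Q3=1.50; dissipated=0.188
Total dissipated: 22.312 μJ

Answer: 22.31 μJ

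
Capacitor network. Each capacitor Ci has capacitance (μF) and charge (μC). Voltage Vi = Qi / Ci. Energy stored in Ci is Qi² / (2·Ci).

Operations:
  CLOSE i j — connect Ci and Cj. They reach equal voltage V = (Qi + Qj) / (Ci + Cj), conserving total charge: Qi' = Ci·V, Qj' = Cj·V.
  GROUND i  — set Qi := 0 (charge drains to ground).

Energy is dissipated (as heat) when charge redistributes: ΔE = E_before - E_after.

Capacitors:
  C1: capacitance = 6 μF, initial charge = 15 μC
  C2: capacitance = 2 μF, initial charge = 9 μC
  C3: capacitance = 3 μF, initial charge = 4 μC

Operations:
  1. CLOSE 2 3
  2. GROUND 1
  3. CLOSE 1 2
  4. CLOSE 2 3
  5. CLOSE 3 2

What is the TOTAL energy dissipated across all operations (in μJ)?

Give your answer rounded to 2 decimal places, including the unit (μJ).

Answer: 32.12 μJ

Derivation:
Initial: C1(6μF, Q=15μC, V=2.50V), C2(2μF, Q=9μC, V=4.50V), C3(3μF, Q=4μC, V=1.33V)
Op 1: CLOSE 2-3: Q_total=13.00, C_total=5.00, V=2.60; Q2=5.20, Q3=7.80; dissipated=6.017
Op 2: GROUND 1: Q1=0; energy lost=18.750
Op 3: CLOSE 1-2: Q_total=5.20, C_total=8.00, V=0.65; Q1=3.90, Q2=1.30; dissipated=5.070
Op 4: CLOSE 2-3: Q_total=9.10, C_total=5.00, V=1.82; Q2=3.64, Q3=5.46; dissipated=2.281
Op 5: CLOSE 3-2: Q_total=9.10, C_total=5.00, V=1.82; Q3=5.46, Q2=3.64; dissipated=0.000
Total dissipated: 32.118 μJ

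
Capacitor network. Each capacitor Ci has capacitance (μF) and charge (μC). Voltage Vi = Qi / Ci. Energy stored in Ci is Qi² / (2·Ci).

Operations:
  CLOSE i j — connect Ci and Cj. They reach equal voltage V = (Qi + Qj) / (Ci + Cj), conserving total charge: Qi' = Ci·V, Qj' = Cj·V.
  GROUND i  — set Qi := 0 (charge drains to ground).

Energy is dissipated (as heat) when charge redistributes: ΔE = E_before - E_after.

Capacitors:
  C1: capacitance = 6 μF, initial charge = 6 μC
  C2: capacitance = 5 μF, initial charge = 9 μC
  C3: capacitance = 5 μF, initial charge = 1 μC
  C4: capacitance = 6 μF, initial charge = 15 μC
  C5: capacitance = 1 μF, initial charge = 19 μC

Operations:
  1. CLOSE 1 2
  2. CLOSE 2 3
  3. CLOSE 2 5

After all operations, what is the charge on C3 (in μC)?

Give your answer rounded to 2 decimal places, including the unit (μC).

Answer: 3.91 μC

Derivation:
Initial: C1(6μF, Q=6μC, V=1.00V), C2(5μF, Q=9μC, V=1.80V), C3(5μF, Q=1μC, V=0.20V), C4(6μF, Q=15μC, V=2.50V), C5(1μF, Q=19μC, V=19.00V)
Op 1: CLOSE 1-2: Q_total=15.00, C_total=11.00, V=1.36; Q1=8.18, Q2=6.82; dissipated=0.873
Op 2: CLOSE 2-3: Q_total=7.82, C_total=10.00, V=0.78; Q2=3.91, Q3=3.91; dissipated=1.693
Op 3: CLOSE 2-5: Q_total=22.91, C_total=6.00, V=3.82; Q2=19.09, Q5=3.82; dissipated=138.293
Final charges: Q1=8.18, Q2=19.09, Q3=3.91, Q4=15.00, Q5=3.82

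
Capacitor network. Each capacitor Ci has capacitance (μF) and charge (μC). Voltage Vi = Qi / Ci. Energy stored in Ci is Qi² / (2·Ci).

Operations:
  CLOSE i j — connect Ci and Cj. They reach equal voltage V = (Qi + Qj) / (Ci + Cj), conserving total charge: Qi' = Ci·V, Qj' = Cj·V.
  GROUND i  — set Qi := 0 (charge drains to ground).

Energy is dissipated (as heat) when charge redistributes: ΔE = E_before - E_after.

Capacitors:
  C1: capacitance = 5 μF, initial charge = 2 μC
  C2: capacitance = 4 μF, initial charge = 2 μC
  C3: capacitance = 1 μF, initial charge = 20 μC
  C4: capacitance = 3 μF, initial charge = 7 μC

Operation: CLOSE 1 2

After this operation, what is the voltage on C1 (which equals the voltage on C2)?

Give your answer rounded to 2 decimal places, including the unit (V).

Answer: 0.44 V

Derivation:
Initial: C1(5μF, Q=2μC, V=0.40V), C2(4μF, Q=2μC, V=0.50V), C3(1μF, Q=20μC, V=20.00V), C4(3μF, Q=7μC, V=2.33V)
Op 1: CLOSE 1-2: Q_total=4.00, C_total=9.00, V=0.44; Q1=2.22, Q2=1.78; dissipated=0.011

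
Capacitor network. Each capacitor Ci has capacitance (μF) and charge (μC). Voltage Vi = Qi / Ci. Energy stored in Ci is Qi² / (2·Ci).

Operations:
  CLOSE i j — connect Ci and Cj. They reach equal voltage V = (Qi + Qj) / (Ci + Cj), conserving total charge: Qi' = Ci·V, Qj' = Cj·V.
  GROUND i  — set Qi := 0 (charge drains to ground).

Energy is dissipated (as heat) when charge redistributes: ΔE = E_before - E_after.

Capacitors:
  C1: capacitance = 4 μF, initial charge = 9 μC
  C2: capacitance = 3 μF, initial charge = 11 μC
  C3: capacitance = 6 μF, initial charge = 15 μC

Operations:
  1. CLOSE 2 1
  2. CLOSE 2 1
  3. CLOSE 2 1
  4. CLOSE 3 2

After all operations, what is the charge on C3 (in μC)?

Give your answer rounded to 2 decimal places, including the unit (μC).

Initial: C1(4μF, Q=9μC, V=2.25V), C2(3μF, Q=11μC, V=3.67V), C3(6μF, Q=15μC, V=2.50V)
Op 1: CLOSE 2-1: Q_total=20.00, C_total=7.00, V=2.86; Q2=8.57, Q1=11.43; dissipated=1.720
Op 2: CLOSE 2-1: Q_total=20.00, C_total=7.00, V=2.86; Q2=8.57, Q1=11.43; dissipated=0.000
Op 3: CLOSE 2-1: Q_total=20.00, C_total=7.00, V=2.86; Q2=8.57, Q1=11.43; dissipated=0.000
Op 4: CLOSE 3-2: Q_total=23.57, C_total=9.00, V=2.62; Q3=15.71, Q2=7.86; dissipated=0.128
Final charges: Q1=11.43, Q2=7.86, Q3=15.71

Answer: 15.71 μC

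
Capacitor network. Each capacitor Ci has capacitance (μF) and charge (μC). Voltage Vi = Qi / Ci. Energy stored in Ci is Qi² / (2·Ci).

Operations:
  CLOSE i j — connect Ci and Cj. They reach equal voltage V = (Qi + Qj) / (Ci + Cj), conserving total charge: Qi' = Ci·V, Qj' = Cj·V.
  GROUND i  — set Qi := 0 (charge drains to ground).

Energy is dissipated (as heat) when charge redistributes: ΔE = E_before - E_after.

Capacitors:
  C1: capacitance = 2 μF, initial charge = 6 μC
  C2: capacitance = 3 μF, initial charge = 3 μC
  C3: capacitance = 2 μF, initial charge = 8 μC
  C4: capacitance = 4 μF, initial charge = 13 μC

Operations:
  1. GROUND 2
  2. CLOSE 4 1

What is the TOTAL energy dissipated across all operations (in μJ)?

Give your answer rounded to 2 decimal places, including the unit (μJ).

Answer: 1.54 μJ

Derivation:
Initial: C1(2μF, Q=6μC, V=3.00V), C2(3μF, Q=3μC, V=1.00V), C3(2μF, Q=8μC, V=4.00V), C4(4μF, Q=13μC, V=3.25V)
Op 1: GROUND 2: Q2=0; energy lost=1.500
Op 2: CLOSE 4-1: Q_total=19.00, C_total=6.00, V=3.17; Q4=12.67, Q1=6.33; dissipated=0.042
Total dissipated: 1.542 μJ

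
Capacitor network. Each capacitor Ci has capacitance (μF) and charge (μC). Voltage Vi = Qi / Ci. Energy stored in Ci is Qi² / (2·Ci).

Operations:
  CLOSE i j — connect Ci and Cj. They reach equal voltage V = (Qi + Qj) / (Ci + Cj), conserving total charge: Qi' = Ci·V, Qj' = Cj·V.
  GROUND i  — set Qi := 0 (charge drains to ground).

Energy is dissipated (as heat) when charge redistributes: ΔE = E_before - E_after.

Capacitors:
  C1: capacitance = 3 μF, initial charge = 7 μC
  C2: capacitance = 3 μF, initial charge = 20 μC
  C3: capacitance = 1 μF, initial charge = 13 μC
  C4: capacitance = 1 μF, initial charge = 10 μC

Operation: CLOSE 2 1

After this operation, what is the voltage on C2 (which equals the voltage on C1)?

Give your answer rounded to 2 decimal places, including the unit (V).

Answer: 4.50 V

Derivation:
Initial: C1(3μF, Q=7μC, V=2.33V), C2(3μF, Q=20μC, V=6.67V), C3(1μF, Q=13μC, V=13.00V), C4(1μF, Q=10μC, V=10.00V)
Op 1: CLOSE 2-1: Q_total=27.00, C_total=6.00, V=4.50; Q2=13.50, Q1=13.50; dissipated=14.083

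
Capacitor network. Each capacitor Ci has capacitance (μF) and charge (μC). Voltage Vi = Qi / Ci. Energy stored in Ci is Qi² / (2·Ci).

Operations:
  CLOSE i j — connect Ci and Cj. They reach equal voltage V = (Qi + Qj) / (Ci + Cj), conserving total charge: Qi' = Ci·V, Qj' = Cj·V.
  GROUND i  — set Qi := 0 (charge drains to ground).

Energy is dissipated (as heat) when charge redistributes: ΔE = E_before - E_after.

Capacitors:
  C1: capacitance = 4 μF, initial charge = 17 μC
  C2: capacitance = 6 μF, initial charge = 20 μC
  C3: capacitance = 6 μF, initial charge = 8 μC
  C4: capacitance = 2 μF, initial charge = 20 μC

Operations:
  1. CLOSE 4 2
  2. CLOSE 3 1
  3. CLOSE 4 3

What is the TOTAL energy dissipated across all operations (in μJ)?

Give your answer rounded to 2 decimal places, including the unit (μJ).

Initial: C1(4μF, Q=17μC, V=4.25V), C2(6μF, Q=20μC, V=3.33V), C3(6μF, Q=8μC, V=1.33V), C4(2μF, Q=20μC, V=10.00V)
Op 1: CLOSE 4-2: Q_total=40.00, C_total=8.00, V=5.00; Q4=10.00, Q2=30.00; dissipated=33.333
Op 2: CLOSE 3-1: Q_total=25.00, C_total=10.00, V=2.50; Q3=15.00, Q1=10.00; dissipated=10.208
Op 3: CLOSE 4-3: Q_total=25.00, C_total=8.00, V=3.12; Q4=6.25, Q3=18.75; dissipated=4.688
Total dissipated: 48.229 μJ

Answer: 48.23 μJ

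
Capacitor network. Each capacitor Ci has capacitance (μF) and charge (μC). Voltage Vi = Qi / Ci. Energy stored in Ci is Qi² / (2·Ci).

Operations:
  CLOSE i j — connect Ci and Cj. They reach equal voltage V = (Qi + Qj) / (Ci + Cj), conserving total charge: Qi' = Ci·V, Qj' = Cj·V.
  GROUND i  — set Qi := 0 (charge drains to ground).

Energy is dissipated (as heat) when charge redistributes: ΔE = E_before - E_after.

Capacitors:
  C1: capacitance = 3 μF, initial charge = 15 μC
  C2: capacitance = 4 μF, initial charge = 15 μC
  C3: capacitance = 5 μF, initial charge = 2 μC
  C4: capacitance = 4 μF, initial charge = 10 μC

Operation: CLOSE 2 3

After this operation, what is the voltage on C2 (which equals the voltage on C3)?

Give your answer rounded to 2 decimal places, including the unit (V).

Initial: C1(3μF, Q=15μC, V=5.00V), C2(4μF, Q=15μC, V=3.75V), C3(5μF, Q=2μC, V=0.40V), C4(4μF, Q=10μC, V=2.50V)
Op 1: CLOSE 2-3: Q_total=17.00, C_total=9.00, V=1.89; Q2=7.56, Q3=9.44; dissipated=12.469

Answer: 1.89 V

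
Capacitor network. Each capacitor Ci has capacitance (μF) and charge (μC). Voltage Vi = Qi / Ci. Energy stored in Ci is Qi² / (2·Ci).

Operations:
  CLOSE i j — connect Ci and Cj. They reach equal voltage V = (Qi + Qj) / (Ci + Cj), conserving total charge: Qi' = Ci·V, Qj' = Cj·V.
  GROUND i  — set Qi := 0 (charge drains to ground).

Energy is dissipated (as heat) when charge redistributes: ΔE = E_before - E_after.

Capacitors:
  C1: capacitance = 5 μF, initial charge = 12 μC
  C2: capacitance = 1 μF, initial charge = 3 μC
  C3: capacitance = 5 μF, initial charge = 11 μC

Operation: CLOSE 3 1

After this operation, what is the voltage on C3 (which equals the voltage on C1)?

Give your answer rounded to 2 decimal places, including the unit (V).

Answer: 2.30 V

Derivation:
Initial: C1(5μF, Q=12μC, V=2.40V), C2(1μF, Q=3μC, V=3.00V), C3(5μF, Q=11μC, V=2.20V)
Op 1: CLOSE 3-1: Q_total=23.00, C_total=10.00, V=2.30; Q3=11.50, Q1=11.50; dissipated=0.050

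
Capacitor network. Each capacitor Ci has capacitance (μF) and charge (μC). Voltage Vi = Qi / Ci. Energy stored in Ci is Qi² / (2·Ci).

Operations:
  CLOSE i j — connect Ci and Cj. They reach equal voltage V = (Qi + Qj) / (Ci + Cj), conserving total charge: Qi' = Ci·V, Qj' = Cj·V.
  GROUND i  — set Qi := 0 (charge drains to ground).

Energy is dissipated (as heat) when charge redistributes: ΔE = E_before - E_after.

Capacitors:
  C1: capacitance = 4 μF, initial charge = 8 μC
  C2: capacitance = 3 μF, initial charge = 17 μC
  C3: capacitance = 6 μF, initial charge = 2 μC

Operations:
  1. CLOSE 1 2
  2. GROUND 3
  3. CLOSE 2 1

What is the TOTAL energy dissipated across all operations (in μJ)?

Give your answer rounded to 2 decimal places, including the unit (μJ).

Initial: C1(4μF, Q=8μC, V=2.00V), C2(3μF, Q=17μC, V=5.67V), C3(6μF, Q=2μC, V=0.33V)
Op 1: CLOSE 1-2: Q_total=25.00, C_total=7.00, V=3.57; Q1=14.29, Q2=10.71; dissipated=11.524
Op 2: GROUND 3: Q3=0; energy lost=0.333
Op 3: CLOSE 2-1: Q_total=25.00, C_total=7.00, V=3.57; Q2=10.71, Q1=14.29; dissipated=0.000
Total dissipated: 11.857 μJ

Answer: 11.86 μJ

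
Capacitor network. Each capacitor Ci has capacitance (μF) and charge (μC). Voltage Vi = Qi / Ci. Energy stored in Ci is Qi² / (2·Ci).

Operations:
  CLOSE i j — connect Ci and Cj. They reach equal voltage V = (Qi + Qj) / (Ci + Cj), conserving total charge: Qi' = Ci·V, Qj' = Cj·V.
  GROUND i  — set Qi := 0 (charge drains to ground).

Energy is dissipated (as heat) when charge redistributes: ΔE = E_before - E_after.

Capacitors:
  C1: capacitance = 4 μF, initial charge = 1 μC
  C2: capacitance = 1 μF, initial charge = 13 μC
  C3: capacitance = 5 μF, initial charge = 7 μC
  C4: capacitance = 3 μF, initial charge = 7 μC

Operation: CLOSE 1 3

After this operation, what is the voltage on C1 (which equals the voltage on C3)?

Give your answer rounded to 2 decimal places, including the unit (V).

Initial: C1(4μF, Q=1μC, V=0.25V), C2(1μF, Q=13μC, V=13.00V), C3(5μF, Q=7μC, V=1.40V), C4(3μF, Q=7μC, V=2.33V)
Op 1: CLOSE 1-3: Q_total=8.00, C_total=9.00, V=0.89; Q1=3.56, Q3=4.44; dissipated=1.469

Answer: 0.89 V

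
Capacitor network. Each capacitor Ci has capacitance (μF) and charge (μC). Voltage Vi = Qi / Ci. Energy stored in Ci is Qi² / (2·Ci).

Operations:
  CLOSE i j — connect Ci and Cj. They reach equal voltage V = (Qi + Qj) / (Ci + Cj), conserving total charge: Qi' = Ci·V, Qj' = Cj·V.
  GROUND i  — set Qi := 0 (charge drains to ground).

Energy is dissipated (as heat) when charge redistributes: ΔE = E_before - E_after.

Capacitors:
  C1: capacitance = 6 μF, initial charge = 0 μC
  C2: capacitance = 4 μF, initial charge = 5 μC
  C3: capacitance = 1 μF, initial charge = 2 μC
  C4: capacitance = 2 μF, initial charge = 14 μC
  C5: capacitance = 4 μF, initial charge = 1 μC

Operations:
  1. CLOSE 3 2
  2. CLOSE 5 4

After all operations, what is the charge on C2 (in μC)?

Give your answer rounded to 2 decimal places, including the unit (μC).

Answer: 5.60 μC

Derivation:
Initial: C1(6μF, Q=0μC, V=0.00V), C2(4μF, Q=5μC, V=1.25V), C3(1μF, Q=2μC, V=2.00V), C4(2μF, Q=14μC, V=7.00V), C5(4μF, Q=1μC, V=0.25V)
Op 1: CLOSE 3-2: Q_total=7.00, C_total=5.00, V=1.40; Q3=1.40, Q2=5.60; dissipated=0.225
Op 2: CLOSE 5-4: Q_total=15.00, C_total=6.00, V=2.50; Q5=10.00, Q4=5.00; dissipated=30.375
Final charges: Q1=0.00, Q2=5.60, Q3=1.40, Q4=5.00, Q5=10.00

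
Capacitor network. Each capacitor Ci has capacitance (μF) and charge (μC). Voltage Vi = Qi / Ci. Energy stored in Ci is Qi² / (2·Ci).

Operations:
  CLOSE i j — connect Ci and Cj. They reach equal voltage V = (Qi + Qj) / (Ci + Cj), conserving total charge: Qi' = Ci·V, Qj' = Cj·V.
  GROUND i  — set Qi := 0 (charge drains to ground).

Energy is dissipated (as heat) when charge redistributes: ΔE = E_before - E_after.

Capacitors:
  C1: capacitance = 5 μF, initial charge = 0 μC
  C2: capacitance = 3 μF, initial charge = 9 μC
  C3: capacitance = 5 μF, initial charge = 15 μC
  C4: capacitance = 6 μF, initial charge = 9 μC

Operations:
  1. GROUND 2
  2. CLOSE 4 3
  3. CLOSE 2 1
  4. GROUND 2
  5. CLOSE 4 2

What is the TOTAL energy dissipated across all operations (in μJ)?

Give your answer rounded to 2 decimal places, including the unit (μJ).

Answer: 21.33 μJ

Derivation:
Initial: C1(5μF, Q=0μC, V=0.00V), C2(3μF, Q=9μC, V=3.00V), C3(5μF, Q=15μC, V=3.00V), C4(6μF, Q=9μC, V=1.50V)
Op 1: GROUND 2: Q2=0; energy lost=13.500
Op 2: CLOSE 4-3: Q_total=24.00, C_total=11.00, V=2.18; Q4=13.09, Q3=10.91; dissipated=3.068
Op 3: CLOSE 2-1: Q_total=0.00, C_total=8.00, V=0.00; Q2=0.00, Q1=0.00; dissipated=0.000
Op 4: GROUND 2: Q2=0; energy lost=0.000
Op 5: CLOSE 4-2: Q_total=13.09, C_total=9.00, V=1.45; Q4=8.73, Q2=4.36; dissipated=4.760
Total dissipated: 21.329 μJ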